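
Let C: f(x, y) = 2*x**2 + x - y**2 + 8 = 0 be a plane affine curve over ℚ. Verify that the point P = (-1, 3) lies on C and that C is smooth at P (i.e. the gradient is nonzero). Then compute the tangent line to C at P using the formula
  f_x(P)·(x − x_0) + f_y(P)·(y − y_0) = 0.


Tangent line at P: -3*x - 6*y + 15 = 0.

Step 1: f(-1, 3) = 0, so P lies on C.
Step 2: partial derivatives
  f_x(x, y) = 4*x + 1, f_y(x, y) = -2*y.
  f_x(P) = -3, f_y(P) = -6 (gradient nonzero, so P is smooth).
Step 3: tangent line at P: -3·(x − -1) + -6·(y − 3) = 0.
Expanding: -3*x - 6*y + 15 = 0.


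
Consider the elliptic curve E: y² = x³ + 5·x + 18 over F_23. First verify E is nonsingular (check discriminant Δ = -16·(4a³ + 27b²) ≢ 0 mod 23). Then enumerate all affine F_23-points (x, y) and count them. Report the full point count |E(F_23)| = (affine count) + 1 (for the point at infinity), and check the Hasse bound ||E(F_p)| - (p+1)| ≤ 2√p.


Affine points = {(0, 8), (0, 15), (1, 1), (1, 22), (2, 6), (2, 17), (8, 8), (8, 15), (11, 1), (11, 22), (12, 9), (12, 14), (13, 7), (13, 16), (14, 7), (14, 16), (15, 8), (15, 15), (16, 10), (16, 13), (17, 5), (17, 18), (18, 11), (18, 12), (19, 7), (19, 16), (21, 0), (22, 9), (22, 14)}; affine count = 29; |E(F_23)| = 30.

Discriminant check: Δ ∝ 4a³ + 27b² = 4·5³ + 27·18² = 4·125 + 27·324 ≡ 2 (mod 23). Nonzero ⇒ E is nonsingular.
For each x ∈ F_23, compute rhs = x³ + 5·x + 18 mod 23, then count y ∈ F_23 with y² ≡ rhs.
  x = 0: rhs = 18, matching y values: 8, 15 (2 points).
  x = 1: rhs = 1, matching y values: 1, 22 (2 points).
  x = 2: rhs = 13, matching y values: 6, 17 (2 points).
  x = 3: rhs = 14, matching y values: none (0 points).
  x = 4: rhs = 10, matching y values: none (0 points).
  x = 5: rhs = 7, matching y values: none (0 points).
  x = 6: rhs = 11, matching y values: none (0 points).
  x = 7: rhs = 5, matching y values: none (0 points).
  x = 8: rhs = 18, matching y values: 8, 15 (2 points).
  x = 9: rhs = 10, matching y values: none (0 points).
  x = 10: rhs = 10, matching y values: none (0 points).
  x = 11: rhs = 1, matching y values: 1, 22 (2 points).
  x = 12: rhs = 12, matching y values: 9, 14 (2 points).
  x = 13: rhs = 3, matching y values: 7, 16 (2 points).
  x = 14: rhs = 3, matching y values: 7, 16 (2 points).
  x = 15: rhs = 18, matching y values: 8, 15 (2 points).
  x = 16: rhs = 8, matching y values: 10, 13 (2 points).
  x = 17: rhs = 2, matching y values: 5, 18 (2 points).
  x = 18: rhs = 6, matching y values: 11, 12 (2 points).
  x = 19: rhs = 3, matching y values: 7, 16 (2 points).
  x = 20: rhs = 22, matching y values: none (0 points).
  x = 21: rhs = 0, matching y values: 0 (1 points).
  x = 22: rhs = 12, matching y values: 9, 14 (2 points).
Total affine count: 29.
Full point count |E(F_23)| = 29 + 1 = 30.
Hasse bound: |30 − (23+1)| = |6| = 6 ≤ 2√23 ≈ 9.5917 ✓.


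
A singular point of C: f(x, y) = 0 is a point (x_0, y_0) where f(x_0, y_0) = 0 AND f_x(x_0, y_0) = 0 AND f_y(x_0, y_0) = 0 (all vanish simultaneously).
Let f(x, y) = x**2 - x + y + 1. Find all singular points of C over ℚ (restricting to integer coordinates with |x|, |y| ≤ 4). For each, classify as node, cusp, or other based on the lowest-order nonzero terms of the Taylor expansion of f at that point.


No singular points in the scanned grid; C is smooth there.

Compute partial derivatives:
  f_x = 2*x - 1.
  f_y = 1.
f_y = 1 is a nonzero constant, so f_y never vanishes: no point (x, y) can satisfy f = f_x = f_y = 0. In particular no (x, y) ∈ {−4, ..., 4}² is singular; the curve is smooth.


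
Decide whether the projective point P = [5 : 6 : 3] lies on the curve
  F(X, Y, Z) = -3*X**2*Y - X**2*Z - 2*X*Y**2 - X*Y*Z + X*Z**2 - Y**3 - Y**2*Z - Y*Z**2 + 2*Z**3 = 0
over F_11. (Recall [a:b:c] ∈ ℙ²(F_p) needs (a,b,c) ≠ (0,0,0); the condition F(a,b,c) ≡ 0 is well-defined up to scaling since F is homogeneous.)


F(5,6,3) ≡ 0 (mod 11); P is on the curve.

Evaluate F(5, 6, 3) term-by-term (mod 11).
  -3*X**2*Y ↦ -3·25·6·1 = -450
  -X**2*Z ↦ -1·25·1·3 = -75
  -2*X*Y**2 ↦ -2·5·36·1 = -360
  -X*Y*Z ↦ -1·5·6·3 = -90
  X*Z**2 ↦ 1·5·1·9 = 45
  -Y**3 ↦ -1·1·216·1 = -216
  -Y**2*Z ↦ -1·1·36·3 = -108
  -Y*Z**2 ↦ -1·1·6·9 = -54
  2*Z**3 ↦ 2·1·1·27 = 54
Sum: F(5, 6, 3) = (-450) + (-75) + (-360) + (-90) + (45) + (-216) + (-108) + (-54) + (54) = -1254.
Reducing mod 11: -1254 ≡ 0 (mod 11).
Since F(a, b, c) ≡ 0 (mod 11), P lies on the curve.


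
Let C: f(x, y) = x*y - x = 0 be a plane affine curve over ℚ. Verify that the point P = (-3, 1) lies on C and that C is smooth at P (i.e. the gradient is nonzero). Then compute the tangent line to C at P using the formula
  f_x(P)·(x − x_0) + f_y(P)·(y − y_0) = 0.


Tangent line at P: 3 - 3*y = 0.

Step 1: f(-3, 1) = 0, so P lies on C.
Step 2: partial derivatives
  f_x(x, y) = y - 1, f_y(x, y) = x.
  f_x(P) = 0, f_y(P) = -3 (gradient nonzero, so P is smooth).
Step 3: tangent line at P: 0·(x − -3) + -3·(y − 1) = 0.
Expanding: 3 - 3*y = 0.


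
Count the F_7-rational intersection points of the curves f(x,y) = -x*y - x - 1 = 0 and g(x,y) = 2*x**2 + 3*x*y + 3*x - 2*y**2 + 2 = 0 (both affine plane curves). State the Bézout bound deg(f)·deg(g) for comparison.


Common zeros: {(1, 5)}; count = 1; Bézout bound = 4.

deg(f) = 2, deg(g) = 2, so Bézout bound = 4.
Scan x ∈ F_7. For each x, list the y ∈ F_7 with f(x, y) ≡ 0 and those with g(x, y) ≡ 0 (mod 7); the common zeros in that column are the intersection.
  x = 0: f ≡ 0 at y ∈ ∅; g ≡ 0 at y ∈ {1, 6}; common: ∅.
  x = 1: f ≡ 0 at y ∈ {5}; g ≡ 0 at y ∈ {0, 5}; common: {5}.
  x = 2: f ≡ 0 at y ∈ {2}; g ≡ 0 at y ∈ ∅; common: ∅.
  x = 3: f ≡ 0 at y ∈ {1}; g ≡ 0 at y ∈ ∅; common: ∅.
  x = 4: f ≡ 0 at y ∈ {4}; g ≡ 0 at y ∈ {1, 5}; common: ∅.
  x = 5: f ≡ 0 at y ∈ {3}; g ≡ 0 at y ∈ ∅; common: ∅.
  x = 6: f ≡ 0 at y ∈ {0}; g ≡ 0 at y ∈ ∅; common: ∅.
Collecting: common zeros = {(1, 5)}, so the count is 1.
Comparison with the Bézout bound: 1 ≤ 4 = deg(f)·deg(g), as expected for curves with no common component (the affine F_7-count falls short of the bound because intersections may lie at infinity, over extension fields, or carry multiplicity).


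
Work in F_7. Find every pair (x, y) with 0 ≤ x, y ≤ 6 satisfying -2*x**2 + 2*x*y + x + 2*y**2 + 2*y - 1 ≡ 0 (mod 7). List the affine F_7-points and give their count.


Affine F_7-points: {(1, 2), (1, 3), (2, 0), (2, 4), (5, 2), (5, 6), (6, 3), (6, 4)}; count = 8.

For each of the 49 pairs (x, y) ∈ F_7², evaluate f(x, y) mod 7. Record the zeros.
  x = 0: [0↦6, 1↦3, 2↦4, 3↦2, 4↦4, 5↦3, 6↦6]  zeros at y ∈ ∅
  x = 1: [0↦5, 1↦4, 2↦0, 3↦0, 4↦4, 5↦5, 6↦3]  zeros at y ∈ {2, 3}
  x = 2: [0↦0, 1↦1, 2↦6, 3↦1, 4↦0, 5↦3, 6↦3]  zeros at y ∈ {0, 4}
  x = 3: [0↦5, 1↦1, 2↦1, 3↦5, 4↦6, 5↦4, 6↦6]  zeros at y ∈ ∅
  x = 4: [0↦6, 1↦4, 2↦6, 3↦5, 4↦1, 5↦1, 6↦5]  zeros at y ∈ ∅
  x = 5: [0↦3, 1↦3, 2↦0, 3↦1, 4↦6, 5↦1, 6↦0]  zeros at y ∈ {2, 6}
  x = 6: [0↦3, 1↦5, 2↦4, 3↦0, 4↦0, 5↦4, 6↦5]  zeros at y ∈ {3, 4}
Collecting zeros: affine points = {(1, 2), (1, 3), (2, 0), (2, 4), (5, 2), (5, 6), (6, 3), (6, 4)}.
Total count |C(F_7)_aff| = 8.


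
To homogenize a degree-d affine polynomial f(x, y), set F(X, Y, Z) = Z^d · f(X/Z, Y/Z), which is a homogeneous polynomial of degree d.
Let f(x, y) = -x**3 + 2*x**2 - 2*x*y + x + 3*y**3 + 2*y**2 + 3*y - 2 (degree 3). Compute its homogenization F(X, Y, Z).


F(X, Y, Z) = -X**3 + 2*X**2*Z - 2*X*Y*Z + X*Z**2 + 3*Y**3 + 2*Y**2*Z + 3*Y*Z**2 - 2*Z**3

deg(f) = 3.
Substitute x = X/Z, y = Y/Z into f, then multiply by Z^3.
  monomial -1·x^3·y^0 ↦ -1·X^3·Y^0·Z^0.
  monomial 2·x^2·y^0 ↦ 2·X^2·Y^0·Z^1.
  monomial -2·x^1·y^1 ↦ -2·X^1·Y^1·Z^1.
  monomial 1·x^1·y^0 ↦ 1·X^1·Y^0·Z^2.
  monomial 3·x^0·y^3 ↦ 3·X^0·Y^3·Z^0.
  monomial 2·x^0·y^2 ↦ 2·X^0·Y^2·Z^1.
  monomial 3·x^0·y^1 ↦ 3·X^0·Y^1·Z^2.
  monomial -2·x^0·y^0 ↦ -2·X^0·Y^0·Z^3.
Collecting: F(X, Y, Z) = -X**3 + 2*X**2*Z - 2*X*Y*Z + X*Z**2 + 3*Y**3 + 2*Y**2*Z + 3*Y*Z**2 - 2*Z**3.


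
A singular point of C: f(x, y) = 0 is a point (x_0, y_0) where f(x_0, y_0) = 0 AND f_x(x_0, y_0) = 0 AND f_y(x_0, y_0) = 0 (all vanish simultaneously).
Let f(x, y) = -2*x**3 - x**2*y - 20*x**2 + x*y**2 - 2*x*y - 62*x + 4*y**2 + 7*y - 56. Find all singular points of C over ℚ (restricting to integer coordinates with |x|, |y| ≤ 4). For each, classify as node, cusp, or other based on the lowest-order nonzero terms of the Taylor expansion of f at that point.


Singular points: {(-3, -2)}; classification: cusp.

Compute partial derivatives:
  f_x = -6*x**2 - 2*x*y - 40*x + y**2 - 2*y - 62.
  f_y = -x**2 + 2*x*y - 2*x + 8*y + 7.
Scan x_0 ∈ {−4, ..., 4}. For each x_0, f_y(x_0, y) is a polynomial in y; find its integer roots y ∈ {−4, ..., 4}, then test f_x and f at those candidates.
  x = -4: f_y(-4, y) = -1; no integer root y with |y| ≤ 4.
  x = -3: f_y(-3, y) = 2*y + 4; vanishes at y ∈ {-2}. (-3, -2): f_x = 0, f = 0 — SINGULAR.
  x = -2: f_y(-2, y) = 4*y + 7; no integer root y with |y| ≤ 4.
  x = -1: f_y(-1, y) = 6*y + 8; no integer root y with |y| ≤ 4.
  x = 0: f_y(0, y) = 8*y + 7; no integer root y with |y| ≤ 4.
  x = 1: f_y(1, y) = 10*y + 4; no integer root y with |y| ≤ 4.
  x = 2: f_y(2, y) = 12*y - 1; no integer root y with |y| ≤ 4.
  x = 3: f_y(3, y) = 14*y - 8; no integer root y with |y| ≤ 4.
  x = 4: f_y(4, y) = 16*y - 17; no integer root y with |y| ≤ 4.
Only singular point on the grid: (-3, -2).
Classify: substitute x = -3 + u, y = -2 + v and expand: f = -2*u**3 - u**2*v + u*v**2 + v**2.
No constant or linear terms (consistent with a singular point). Quadratic part: v**2. Cubic part: -2*u**3 - u**2*v + u*v**2.
The quadratic part v**2 is a perfect square, so there is a single (double) tangent line v = 0, i.e. y = -2. Restricting the cubic part to that line (v = 0) leaves -2*u**3 ≠ 0, so f is not divisible by v and the branch is v² ≈ 2*u**3 to lowest order — this is a cusp.
Classification: cusp.


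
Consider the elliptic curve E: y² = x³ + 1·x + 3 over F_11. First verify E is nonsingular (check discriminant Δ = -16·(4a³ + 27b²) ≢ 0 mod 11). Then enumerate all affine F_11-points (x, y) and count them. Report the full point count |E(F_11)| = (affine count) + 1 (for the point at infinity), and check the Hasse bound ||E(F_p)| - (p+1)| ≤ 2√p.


Affine points = {(0, 5), (0, 6), (1, 4), (1, 7), (3, 0), (4, 4), (4, 7), (5, 1), (5, 10), (6, 4), (6, 7), (7, 1), (7, 10), (9, 2), (9, 9), (10, 1), (10, 10)}; affine count = 17; |E(F_11)| = 18.

Discriminant check: Δ ∝ 4a³ + 27b² = 4·1³ + 27·3² = 4·1 + 27·9 ≡ 5 (mod 11). Nonzero ⇒ E is nonsingular.
For each x ∈ F_11, compute rhs = x³ + 1·x + 3 mod 11, then count y ∈ F_11 with y² ≡ rhs.
  x = 0: rhs = 3, matching y values: 5, 6 (2 points).
  x = 1: rhs = 5, matching y values: 4, 7 (2 points).
  x = 2: rhs = 2, matching y values: none (0 points).
  x = 3: rhs = 0, matching y values: 0 (1 points).
  x = 4: rhs = 5, matching y values: 4, 7 (2 points).
  x = 5: rhs = 1, matching y values: 1, 10 (2 points).
  x = 6: rhs = 5, matching y values: 4, 7 (2 points).
  x = 7: rhs = 1, matching y values: 1, 10 (2 points).
  x = 8: rhs = 6, matching y values: none (0 points).
  x = 9: rhs = 4, matching y values: 2, 9 (2 points).
  x = 10: rhs = 1, matching y values: 1, 10 (2 points).
Total affine count: 17.
Full point count |E(F_11)| = 17 + 1 = 18.
Hasse bound: |18 − (11+1)| = |6| = 6 ≤ 2√11 ≈ 6.6332 ✓.


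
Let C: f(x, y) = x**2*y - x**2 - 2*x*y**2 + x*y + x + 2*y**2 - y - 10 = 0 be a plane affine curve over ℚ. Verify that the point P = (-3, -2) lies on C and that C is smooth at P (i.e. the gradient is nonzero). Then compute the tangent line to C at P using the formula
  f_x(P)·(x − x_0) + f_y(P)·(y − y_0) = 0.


Tangent line at P: 9*x - 27*y - 27 = 0.

Step 1: f(-3, -2) = 0, so P lies on C.
Step 2: partial derivatives
  f_x(x, y) = 2*x*y - 2*x - 2*y**2 + y + 1, f_y(x, y) = x**2 - 4*x*y + x + 4*y - 1.
  f_x(P) = 9, f_y(P) = -27 (gradient nonzero, so P is smooth).
Step 3: tangent line at P: 9·(x − -3) + -27·(y − -2) = 0.
Expanding: 9*x - 27*y - 27 = 0.


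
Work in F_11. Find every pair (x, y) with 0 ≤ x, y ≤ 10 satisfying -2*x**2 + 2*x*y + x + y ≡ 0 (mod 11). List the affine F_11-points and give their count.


Affine F_11-points: {(0, 0), (1, 4), (2, 10), (3, 10), (4, 8), (6, 0), (7, 9), (8, 9), (9, 4), (10, 8)}; count = 10.

For each of the 121 pairs (x, y) ∈ F_11², evaluate f(x, y) mod 11. Record the zeros.
  x = 0: [0↦0, 1↦1, 2↦2, 3↦3, 4↦4, 5↦5, 6↦6, 7↦7, 8↦8, 9↦9, 10↦10]  zeros at y ∈ {0}
  x = 1: [0↦10, 1↦2, 2↦5, 3↦8, 4↦0, 5↦3, 6↦6, 7↦9, 8↦1, 9↦4, 10↦7]  zeros at y ∈ {4}
  x = 2: [0↦5, 1↦10, 2↦4, 3↦9, 4↦3, 5↦8, 6↦2, 7↦7, 8↦1, 9↦6, 10↦0]  zeros at y ∈ {10}
  x = 3: [0↦7, 1↦3, 2↦10, 3↦6, 4↦2, 5↦9, 6↦5, 7↦1, 8↦8, 9↦4, 10↦0]  zeros at y ∈ {10}
  x = 4: [0↦5, 1↦3, 2↦1, 3↦10, 4↦8, 5↦6, 6↦4, 7↦2, 8↦0, 9↦9, 10↦7]  zeros at y ∈ {8}
  x = 5: [0↦10, 1↦10, 2↦10, 3↦10, 4↦10, 5↦10, 6↦10, 7↦10, 8↦10, 9↦10, 10↦10]  zeros at y ∈ ∅
  x = 6: [0↦0, 1↦2, 2↦4, 3↦6, 4↦8, 5↦10, 6↦1, 7↦3, 8↦5, 9↦7, 10↦9]  zeros at y ∈ {0}
  x = 7: [0↦8, 1↦1, 2↦5, 3↦9, 4↦2, 5↦6, 6↦10, 7↦3, 8↦7, 9↦0, 10↦4]  zeros at y ∈ {9}
  x = 8: [0↦1, 1↦7, 2↦2, 3↦8, 4↦3, 5↦9, 6↦4, 7↦10, 8↦5, 9↦0, 10↦6]  zeros at y ∈ {9}
  x = 9: [0↦1, 1↦9, 2↦6, 3↦3, 4↦0, 5↦8, 6↦5, 7↦2, 8↦10, 9↦7, 10↦4]  zeros at y ∈ {4}
  x = 10: [0↦8, 1↦7, 2↦6, 3↦5, 4↦4, 5↦3, 6↦2, 7↦1, 8↦0, 9↦10, 10↦9]  zeros at y ∈ {8}
Collecting zeros: affine points = {(0, 0), (1, 4), (2, 10), (3, 10), (4, 8), (6, 0), (7, 9), (8, 9), (9, 4), (10, 8)}.
Total count |C(F_11)_aff| = 10.


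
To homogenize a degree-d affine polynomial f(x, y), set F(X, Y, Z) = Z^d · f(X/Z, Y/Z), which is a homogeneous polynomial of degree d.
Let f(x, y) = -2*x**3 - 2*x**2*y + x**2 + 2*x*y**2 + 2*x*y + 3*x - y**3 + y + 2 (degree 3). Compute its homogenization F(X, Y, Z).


F(X, Y, Z) = -2*X**3 - 2*X**2*Y + X**2*Z + 2*X*Y**2 + 2*X*Y*Z + 3*X*Z**2 - Y**3 + Y*Z**2 + 2*Z**3

deg(f) = 3.
Substitute x = X/Z, y = Y/Z into f, then multiply by Z^3.
  monomial -2·x^3·y^0 ↦ -2·X^3·Y^0·Z^0.
  monomial -2·x^2·y^1 ↦ -2·X^2·Y^1·Z^0.
  monomial 1·x^2·y^0 ↦ 1·X^2·Y^0·Z^1.
  monomial 2·x^1·y^2 ↦ 2·X^1·Y^2·Z^0.
  monomial 2·x^1·y^1 ↦ 2·X^1·Y^1·Z^1.
  monomial 3·x^1·y^0 ↦ 3·X^1·Y^0·Z^2.
  monomial -1·x^0·y^3 ↦ -1·X^0·Y^3·Z^0.
  monomial 1·x^0·y^1 ↦ 1·X^0·Y^1·Z^2.
  monomial 2·x^0·y^0 ↦ 2·X^0·Y^0·Z^3.
Collecting: F(X, Y, Z) = -2*X**3 - 2*X**2*Y + X**2*Z + 2*X*Y**2 + 2*X*Y*Z + 3*X*Z**2 - Y**3 + Y*Z**2 + 2*Z**3.


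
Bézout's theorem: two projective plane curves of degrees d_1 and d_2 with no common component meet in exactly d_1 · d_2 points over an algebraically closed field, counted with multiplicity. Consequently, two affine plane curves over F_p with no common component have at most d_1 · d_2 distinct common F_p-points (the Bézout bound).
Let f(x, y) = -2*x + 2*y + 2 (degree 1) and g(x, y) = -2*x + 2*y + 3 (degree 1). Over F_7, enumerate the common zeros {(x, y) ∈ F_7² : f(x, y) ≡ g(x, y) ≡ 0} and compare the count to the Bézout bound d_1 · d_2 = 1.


Common zeros: ∅; count = 0; Bézout bound = 1.

deg(f) = 1, deg(g) = 1, so Bézout bound = 1.
Scan x ∈ F_7. For each x, list the y ∈ F_7 with f(x, y) ≡ 0 and those with g(x, y) ≡ 0 (mod 7); the common zeros in that column are the intersection.
  x = 0: f ≡ 0 at y ∈ {6}; g ≡ 0 at y ∈ {2}; common: ∅.
  x = 1: f ≡ 0 at y ∈ {0}; g ≡ 0 at y ∈ {3}; common: ∅.
  x = 2: f ≡ 0 at y ∈ {1}; g ≡ 0 at y ∈ {4}; common: ∅.
  x = 3: f ≡ 0 at y ∈ {2}; g ≡ 0 at y ∈ {5}; common: ∅.
  x = 4: f ≡ 0 at y ∈ {3}; g ≡ 0 at y ∈ {6}; common: ∅.
  x = 5: f ≡ 0 at y ∈ {4}; g ≡ 0 at y ∈ {0}; common: ∅.
  x = 6: f ≡ 0 at y ∈ {5}; g ≡ 0 at y ∈ {1}; common: ∅.
Collecting: common zeros = ∅, so the count is 0.
Comparison with the Bézout bound: 0 ≤ 1 = deg(f)·deg(g), as expected for curves with no common component (the affine F_7-count falls short of the bound because intersections may lie at infinity, over extension fields, or carry multiplicity).


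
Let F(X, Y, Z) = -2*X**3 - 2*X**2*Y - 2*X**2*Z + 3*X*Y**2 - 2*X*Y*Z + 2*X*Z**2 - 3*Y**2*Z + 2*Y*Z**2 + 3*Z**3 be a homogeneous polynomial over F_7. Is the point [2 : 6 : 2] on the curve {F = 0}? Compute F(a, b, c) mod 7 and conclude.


F(2,6,2) ≡ 2 (mod 7); P is NOT on the curve.

Evaluate F(2, 6, 2) term-by-term (mod 7).
  -2*X**3 ↦ -2·8·1·1 = -16
  -2*X**2*Y ↦ -2·4·6·1 = -48
  -2*X**2*Z ↦ -2·4·1·2 = -16
  3*X*Y**2 ↦ 3·2·36·1 = 216
  -2*X*Y*Z ↦ -2·2·6·2 = -48
  2*X*Z**2 ↦ 2·2·1·4 = 16
  -3*Y**2*Z ↦ -3·1·36·2 = -216
  2*Y*Z**2 ↦ 2·1·6·4 = 48
  3*Z**3 ↦ 3·1·1·8 = 24
Sum: F(2, 6, 2) = (-16) + (-48) + (-16) + (216) + (-48) + (16) + (-216) + (48) + (24) = -40.
Reducing mod 7: -40 ≡ 2 (mod 7).
Since F(a, b, c) ≡ 2 ≠ 0 (mod 7), P does NOT lie on the curve.


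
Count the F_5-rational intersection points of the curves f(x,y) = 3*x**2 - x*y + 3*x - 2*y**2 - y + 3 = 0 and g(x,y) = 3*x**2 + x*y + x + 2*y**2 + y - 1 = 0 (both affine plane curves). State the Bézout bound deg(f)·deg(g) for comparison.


Common zeros: ∅; count = 0; Bézout bound = 4.

deg(f) = 2, deg(g) = 2, so Bézout bound = 4.
Scan x ∈ F_5. For each x, list the y ∈ F_5 with f(x, y) ≡ 0 and those with g(x, y) ≡ 0 (mod 5); the common zeros in that column are the intersection.
  x = 0: f ≡ 0 at y ∈ {1}; g ≡ 0 at y ∈ {3, 4}; common: ∅.
  x = 1: f ≡ 0 at y ∈ {1, 3}; g ≡ 0 at y ∈ {2}; common: ∅.
  x = 2: f ≡ 0 at y ∈ ∅; g ≡ 0 at y ∈ {3}; common: ∅.
  x = 3: f ≡ 0 at y ∈ ∅; g ≡ 0 at y ∈ {1, 2}; common: ∅.
  x = 4: f ≡ 0 at y ∈ {2, 3}; g ≡ 0 at y ∈ ∅; common: ∅.
Collecting: common zeros = ∅, so the count is 0.
Comparison with the Bézout bound: 0 ≤ 4 = deg(f)·deg(g), as expected for curves with no common component (the affine F_5-count falls short of the bound because intersections may lie at infinity, over extension fields, or carry multiplicity).


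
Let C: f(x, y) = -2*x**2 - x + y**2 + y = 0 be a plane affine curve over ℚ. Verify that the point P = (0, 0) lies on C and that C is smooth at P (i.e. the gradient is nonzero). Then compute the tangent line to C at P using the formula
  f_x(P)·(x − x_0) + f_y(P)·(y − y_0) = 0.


Tangent line at P: -x + y = 0.

Step 1: f(0, 0) = 0, so P lies on C.
Step 2: partial derivatives
  f_x(x, y) = -4*x - 1, f_y(x, y) = 2*y + 1.
  f_x(P) = -1, f_y(P) = 1 (gradient nonzero, so P is smooth).
Step 3: tangent line at P: -1·(x − 0) + 1·(y − 0) = 0.
Expanding: -x + y = 0.


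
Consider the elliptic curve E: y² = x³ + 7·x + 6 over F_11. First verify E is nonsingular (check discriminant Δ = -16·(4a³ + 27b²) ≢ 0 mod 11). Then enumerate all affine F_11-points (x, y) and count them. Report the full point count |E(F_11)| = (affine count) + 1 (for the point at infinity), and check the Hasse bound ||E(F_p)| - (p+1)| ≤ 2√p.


Affine points = {(1, 5), (1, 6), (5, 1), (5, 10), (6, 0), (10, 3), (10, 8)}; affine count = 7; |E(F_11)| = 8.

Discriminant check: Δ ∝ 4a³ + 27b² = 4·7³ + 27·6² = 4·343 + 27·36 ≡ 1 (mod 11). Nonzero ⇒ E is nonsingular.
For each x ∈ F_11, compute rhs = x³ + 7·x + 6 mod 11, then count y ∈ F_11 with y² ≡ rhs.
  x = 0: rhs = 6, matching y values: none (0 points).
  x = 1: rhs = 3, matching y values: 5, 6 (2 points).
  x = 2: rhs = 6, matching y values: none (0 points).
  x = 3: rhs = 10, matching y values: none (0 points).
  x = 4: rhs = 10, matching y values: none (0 points).
  x = 5: rhs = 1, matching y values: 1, 10 (2 points).
  x = 6: rhs = 0, matching y values: 0 (1 points).
  x = 7: rhs = 2, matching y values: none (0 points).
  x = 8: rhs = 2, matching y values: none (0 points).
  x = 9: rhs = 6, matching y values: none (0 points).
  x = 10: rhs = 9, matching y values: 3, 8 (2 points).
Total affine count: 7.
Full point count |E(F_11)| = 7 + 1 = 8.
Hasse bound: |8 − (11+1)| = |-4| = 4 ≤ 2√11 ≈ 6.6332 ✓.


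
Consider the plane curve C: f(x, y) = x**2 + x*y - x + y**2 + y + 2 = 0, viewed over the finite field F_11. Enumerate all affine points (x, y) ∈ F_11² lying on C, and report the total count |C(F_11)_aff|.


Affine F_11-points: {(0, 4), (0, 6), (2, 3), (2, 5), (5, 0), (5, 5), (6, 6), (6, 9), (7, 0), (7, 3), (8, 4), (8, 9)}; count = 12.

For each of the 121 pairs (x, y) ∈ F_11², evaluate f(x, y) mod 11. Record the zeros.
  x = 0: [0↦2, 1↦4, 2↦8, 3↦3, 4↦0, 5↦10, 6↦0, 7↦3, 8↦8, 9↦4, 10↦2]  zeros at y ∈ {4, 6}
  x = 1: [0↦2, 1↦5, 2↦10, 3↦6, 4↦4, 5↦4, 6↦6, 7↦10, 8↦5, 9↦2, 10↦1]  zeros at y ∈ ∅
  x = 2: [0↦4, 1↦8, 2↦3, 3↦0, 4↦10, 5↦0, 6↦3, 7↦8, 8↦4, 9↦2, 10↦2]  zeros at y ∈ {3, 5}
  x = 3: [0↦8, 1↦2, 2↦9, 3↦7, 4↦7, 5↦9, 6↦2, 7↦8, 8↦5, 9↦4, 10↦5]  zeros at y ∈ ∅
  x = 4: [0↦3, 1↦9, 2↦6, 3↦5, 4↦6, 5↦9, 6↦3, 7↦10, 8↦8, 9↦8, 10↦10]  zeros at y ∈ ∅
  x = 5: [0↦0, 1↦7, 2↦5, 3↦5, 4↦7, 5↦0, 6↦6, 7↦3, 8↦2, 9↦3, 10↦6]  zeros at y ∈ {0, 5}
  x = 6: [0↦10, 1↦7, 2↦6, 3↦7, 4↦10, 5↦4, 6↦0, 7↦9, 8↦9, 9↦0, 10↦4]  zeros at y ∈ {6, 9}
  x = 7: [0↦0, 1↦9, 2↦9, 3↦0, 4↦4, 5↦10, 6↦7, 7↦6, 8↦7, 9↦10, 10↦4]  zeros at y ∈ {0, 3}
  x = 8: [0↦3, 1↦2, 2↦3, 3↦6, 4↦0, 5↦7, 6↦5, 7↦5, 8↦7, 9↦0, 10↦6]  zeros at y ∈ {4, 9}
  x = 9: [0↦8, 1↦8, 2↦10, 3↦3, 4↦9, 5↦6, 6↦5, 7↦6, 8↦9, 9↦3, 10↦10]  zeros at y ∈ ∅
  x = 10: [0↦4, 1↦5, 2↦8, 3↦2, 4↦9, 5↦7, 6↦7, 7↦9, 8↦2, 9↦8, 10↦5]  zeros at y ∈ ∅
Collecting zeros: affine points = {(0, 4), (0, 6), (2, 3), (2, 5), (5, 0), (5, 5), (6, 6), (6, 9), (7, 0), (7, 3), (8, 4), (8, 9)}.
Total count |C(F_11)_aff| = 12.


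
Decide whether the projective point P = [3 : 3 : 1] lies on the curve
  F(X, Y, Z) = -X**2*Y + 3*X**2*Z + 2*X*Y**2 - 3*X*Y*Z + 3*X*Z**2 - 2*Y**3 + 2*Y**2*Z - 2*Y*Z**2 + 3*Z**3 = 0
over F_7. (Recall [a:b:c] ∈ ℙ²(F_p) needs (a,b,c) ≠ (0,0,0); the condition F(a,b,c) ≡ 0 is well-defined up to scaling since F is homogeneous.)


F(3,3,1) ≡ 4 (mod 7); P is NOT on the curve.

Evaluate F(3, 3, 1) term-by-term (mod 7).
  -X**2*Y ↦ -1·9·3·1 = -27
  3*X**2*Z ↦ 3·9·1·1 = 27
  2*X*Y**2 ↦ 2·3·9·1 = 54
  -3*X*Y*Z ↦ -3·3·3·1 = -27
  3*X*Z**2 ↦ 3·3·1·1 = 9
  -2*Y**3 ↦ -2·1·27·1 = -54
  2*Y**2*Z ↦ 2·1·9·1 = 18
  -2*Y*Z**2 ↦ -2·1·3·1 = -6
  3*Z**3 ↦ 3·1·1·1 = 3
Sum: F(3, 3, 1) = (-27) + (27) + (54) + (-27) + (9) + (-54) + (18) + (-6) + (3) = -3.
Reducing mod 7: -3 ≡ 4 (mod 7).
Since F(a, b, c) ≡ 4 ≠ 0 (mod 7), P does NOT lie on the curve.


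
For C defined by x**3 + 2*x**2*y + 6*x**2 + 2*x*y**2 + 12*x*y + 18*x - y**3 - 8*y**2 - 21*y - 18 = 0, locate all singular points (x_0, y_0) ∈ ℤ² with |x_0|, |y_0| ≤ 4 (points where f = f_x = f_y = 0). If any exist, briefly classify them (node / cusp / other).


Singular points: {(0, -3)}; classification: cusp.

Compute partial derivatives:
  f_x = 3*x**2 + 4*x*y + 12*x + 2*y**2 + 12*y + 18.
  f_y = 2*x**2 + 4*x*y + 12*x - 3*y**2 - 16*y - 21.
Scan x_0 ∈ {−4, ..., 4}. For each x_0, f_y(x_0, y) is a polynomial in y; find its integer roots y ∈ {−4, ..., 4}, then test f_x and f at those candidates.
  x = -4: f_y(-4, y) = -3*y**2 - 32*y - 37; no integer root y with |y| ≤ 4.
  x = -3: f_y(-3, y) = -3*y**2 - 28*y - 39; no integer root y with |y| ≤ 4.
  x = -2: f_y(-2, y) = -3*y**2 - 24*y - 37; no integer root y with |y| ≤ 4.
  x = -1: f_y(-1, y) = -3*y**2 - 20*y - 31; no integer root y with |y| ≤ 4.
  x = 0: f_y(0, y) = -3*y**2 - 16*y - 21; vanishes at y ∈ {-3}. (0, -3): f_x = 0, f = 0 — SINGULAR.
  x = 1: f_y(1, y) = -3*y**2 - 12*y - 7; no integer root y with |y| ≤ 4.
  x = 2: f_y(2, y) = -3*y**2 - 8*y + 11; vanishes at y ∈ {1}. (2, 1): f_x = 76 ≠ 0.
  x = 3: f_y(3, y) = -3*y**2 - 4*y + 33; no integer root y with |y| ≤ 4.
  x = 4: f_y(4, y) = 59 - 3*y**2; no integer root y with |y| ≤ 4.
Only singular point on the grid: (0, -3).
Classify: substitute x = 0 + u, y = -3 + v and expand: f = u**3 + 2*u**2*v + 2*u*v**2 - v**3 + v**2.
No constant or linear terms (consistent with a singular point). Quadratic part: v**2. Cubic part: u**3 + 2*u**2*v + 2*u*v**2 - v**3.
The quadratic part v**2 is a perfect square, so there is a single (double) tangent line v = 0, i.e. y = -3. Restricting the cubic part to that line (v = 0) leaves u**3 ≠ 0, so f is not divisible by v and the branch is v² ≈ -u**3 to lowest order — this is a cusp.
Classification: cusp.


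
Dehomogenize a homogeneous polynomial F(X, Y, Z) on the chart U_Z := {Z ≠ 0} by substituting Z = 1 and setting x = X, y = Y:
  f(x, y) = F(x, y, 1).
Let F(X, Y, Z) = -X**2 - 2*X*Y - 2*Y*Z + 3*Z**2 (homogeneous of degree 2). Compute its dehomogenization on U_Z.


f(x, y) = -x**2 - 2*x*y - 2*y + 3

On U_Z we set Z = 1. Each monomial c·X^i·Y^j·Z^k in F becomes c·x^i·y^j·1^k = c·x^i·y^j.
Substituting Z = 1: F(X, Y, 1) = -x**2 - 2*x*y - 2*y + 3.
Note: deg(f) ≤ deg(F) = 2; strict inequality happens when F is divisible by Z (lost terms).


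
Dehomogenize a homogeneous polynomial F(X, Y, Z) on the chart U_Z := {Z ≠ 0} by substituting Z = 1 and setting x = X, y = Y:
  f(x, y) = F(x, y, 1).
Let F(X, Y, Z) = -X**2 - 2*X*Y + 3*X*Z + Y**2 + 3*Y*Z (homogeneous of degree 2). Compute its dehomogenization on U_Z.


f(x, y) = -x**2 - 2*x*y + 3*x + y**2 + 3*y

On U_Z we set Z = 1. Each monomial c·X^i·Y^j·Z^k in F becomes c·x^i·y^j·1^k = c·x^i·y^j.
Substituting Z = 1: F(X, Y, 1) = -x**2 - 2*x*y + 3*x + y**2 + 3*y.
Note: deg(f) ≤ deg(F) = 2; strict inequality happens when F is divisible by Z (lost terms).


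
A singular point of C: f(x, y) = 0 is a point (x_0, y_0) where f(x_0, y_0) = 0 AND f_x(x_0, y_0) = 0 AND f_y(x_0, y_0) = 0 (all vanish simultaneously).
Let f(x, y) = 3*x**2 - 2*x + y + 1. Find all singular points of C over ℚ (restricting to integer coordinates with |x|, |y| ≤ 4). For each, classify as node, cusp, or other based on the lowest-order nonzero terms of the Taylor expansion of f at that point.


No singular points in the scanned grid; C is smooth there.

Compute partial derivatives:
  f_x = 6*x - 2.
  f_y = 1.
f_y = 1 is a nonzero constant, so f_y never vanishes: no point (x, y) can satisfy f = f_x = f_y = 0. In particular no (x, y) ∈ {−4, ..., 4}² is singular; the curve is smooth.


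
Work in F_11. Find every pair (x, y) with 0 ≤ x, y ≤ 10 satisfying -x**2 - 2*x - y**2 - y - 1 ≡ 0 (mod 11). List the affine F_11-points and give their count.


Affine F_11-points: {(2, 1), (2, 9), (3, 2), (3, 8), (4, 5), (5, 5), (6, 2), (6, 8), (7, 1), (7, 9), (10, 0), (10, 10)}; count = 12.

For each of the 121 pairs (x, y) ∈ F_11², evaluate f(x, y) mod 11. Record the zeros.
  x = 0: [0↦10, 1↦8, 2↦4, 3↦9, 4↦1, 5↦2, 6↦1, 7↦9, 8↦4, 9↦8, 10↦10]  zeros at y ∈ ∅
  x = 1: [0↦7, 1↦5, 2↦1, 3↦6, 4↦9, 5↦10, 6↦9, 7↦6, 8↦1, 9↦5, 10↦7]  zeros at y ∈ ∅
  x = 2: [0↦2, 1↦0, 2↦7, 3↦1, 4↦4, 5↦5, 6↦4, 7↦1, 8↦7, 9↦0, 10↦2]  zeros at y ∈ {1, 9}
  x = 3: [0↦6, 1↦4, 2↦0, 3↦5, 4↦8, 5↦9, 6↦8, 7↦5, 8↦0, 9↦4, 10↦6]  zeros at y ∈ {2, 8}
  x = 4: [0↦8, 1↦6, 2↦2, 3↦7, 4↦10, 5↦0, 6↦10, 7↦7, 8↦2, 9↦6, 10↦8]  zeros at y ∈ {5}
  x = 5: [0↦8, 1↦6, 2↦2, 3↦7, 4↦10, 5↦0, 6↦10, 7↦7, 8↦2, 9↦6, 10↦8]  zeros at y ∈ {5}
  x = 6: [0↦6, 1↦4, 2↦0, 3↦5, 4↦8, 5↦9, 6↦8, 7↦5, 8↦0, 9↦4, 10↦6]  zeros at y ∈ {2, 8}
  x = 7: [0↦2, 1↦0, 2↦7, 3↦1, 4↦4, 5↦5, 6↦4, 7↦1, 8↦7, 9↦0, 10↦2]  zeros at y ∈ {1, 9}
  x = 8: [0↦7, 1↦5, 2↦1, 3↦6, 4↦9, 5↦10, 6↦9, 7↦6, 8↦1, 9↦5, 10↦7]  zeros at y ∈ ∅
  x = 9: [0↦10, 1↦8, 2↦4, 3↦9, 4↦1, 5↦2, 6↦1, 7↦9, 8↦4, 9↦8, 10↦10]  zeros at y ∈ ∅
  x = 10: [0↦0, 1↦9, 2↦5, 3↦10, 4↦2, 5↦3, 6↦2, 7↦10, 8↦5, 9↦9, 10↦0]  zeros at y ∈ {0, 10}
Collecting zeros: affine points = {(2, 1), (2, 9), (3, 2), (3, 8), (4, 5), (5, 5), (6, 2), (6, 8), (7, 1), (7, 9), (10, 0), (10, 10)}.
Total count |C(F_11)_aff| = 12.


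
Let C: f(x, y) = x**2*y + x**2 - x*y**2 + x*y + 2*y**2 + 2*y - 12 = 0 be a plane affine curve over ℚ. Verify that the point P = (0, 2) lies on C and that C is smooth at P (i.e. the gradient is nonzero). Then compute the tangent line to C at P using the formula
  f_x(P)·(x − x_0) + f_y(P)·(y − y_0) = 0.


Tangent line at P: -2*x + 10*y - 20 = 0.

Step 1: f(0, 2) = 0, so P lies on C.
Step 2: partial derivatives
  f_x(x, y) = 2*x*y + 2*x - y**2 + y, f_y(x, y) = x**2 - 2*x*y + x + 4*y + 2.
  f_x(P) = -2, f_y(P) = 10 (gradient nonzero, so P is smooth).
Step 3: tangent line at P: -2·(x − 0) + 10·(y − 2) = 0.
Expanding: -2*x + 10*y - 20 = 0.


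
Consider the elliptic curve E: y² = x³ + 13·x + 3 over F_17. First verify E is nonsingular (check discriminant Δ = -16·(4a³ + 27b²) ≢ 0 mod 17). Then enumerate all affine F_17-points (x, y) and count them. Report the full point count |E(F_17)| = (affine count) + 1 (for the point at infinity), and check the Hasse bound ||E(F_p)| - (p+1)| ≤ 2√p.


Affine points = {(1, 0), (3, 1), (3, 16), (4, 0), (6, 5), (6, 12), (9, 4), (9, 13), (11, 7), (11, 10), (12, 0)}; affine count = 11; |E(F_17)| = 12.

Discriminant check: Δ ∝ 4a³ + 27b² = 4·13³ + 27·3² = 4·2197 + 27·9 ≡ 4 (mod 17). Nonzero ⇒ E is nonsingular.
For each x ∈ F_17, compute rhs = x³ + 13·x + 3 mod 17, then count y ∈ F_17 with y² ≡ rhs.
  x = 0: rhs = 3, matching y values: none (0 points).
  x = 1: rhs = 0, matching y values: 0 (1 points).
  x = 2: rhs = 3, matching y values: none (0 points).
  x = 3: rhs = 1, matching y values: 1, 16 (2 points).
  x = 4: rhs = 0, matching y values: 0 (1 points).
  x = 5: rhs = 6, matching y values: none (0 points).
  x = 6: rhs = 8, matching y values: 5, 12 (2 points).
  x = 7: rhs = 12, matching y values: none (0 points).
  x = 8: rhs = 7, matching y values: none (0 points).
  x = 9: rhs = 16, matching y values: 4, 13 (2 points).
  x = 10: rhs = 11, matching y values: none (0 points).
  x = 11: rhs = 15, matching y values: 7, 10 (2 points).
  x = 12: rhs = 0, matching y values: 0 (1 points).
  x = 13: rhs = 6, matching y values: none (0 points).
  x = 14: rhs = 5, matching y values: none (0 points).
  x = 15: rhs = 3, matching y values: none (0 points).
  x = 16: rhs = 6, matching y values: none (0 points).
Total affine count: 11.
Full point count |E(F_17)| = 11 + 1 = 12.
Hasse bound: |12 − (17+1)| = |-6| = 6 ≤ 2√17 ≈ 8.2462 ✓.


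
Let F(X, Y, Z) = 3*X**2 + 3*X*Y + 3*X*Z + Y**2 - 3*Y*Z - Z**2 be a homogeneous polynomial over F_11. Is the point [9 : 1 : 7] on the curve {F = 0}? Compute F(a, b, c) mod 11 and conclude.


F(9,1,7) ≡ 5 (mod 11); P is NOT on the curve.

Evaluate F(9, 1, 7) term-by-term (mod 11).
  3*X**2 ↦ 3·81·1·1 = 243
  3*X*Y ↦ 3·9·1·1 = 27
  3*X*Z ↦ 3·9·1·7 = 189
  Y**2 ↦ 1·1·1·1 = 1
  -3*Y*Z ↦ -3·1·1·7 = -21
  -Z**2 ↦ -1·1·1·49 = -49
Sum: F(9, 1, 7) = (243) + (27) + (189) + (1) + (-21) + (-49) = 390.
Reducing mod 11: 390 ≡ 5 (mod 11).
Since F(a, b, c) ≡ 5 ≠ 0 (mod 11), P does NOT lie on the curve.


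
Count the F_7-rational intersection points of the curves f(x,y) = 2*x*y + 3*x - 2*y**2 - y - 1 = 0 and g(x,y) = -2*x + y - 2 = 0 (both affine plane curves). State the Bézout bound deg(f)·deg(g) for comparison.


Common zeros: {(2, 6), (4, 3)}; count = 2; Bézout bound = 2.

deg(f) = 2, deg(g) = 1, so Bézout bound = 2.
Scan x ∈ F_7. For each x, list the y ∈ F_7 with f(x, y) ≡ 0 and those with g(x, y) ≡ 0 (mod 7); the common zeros in that column are the intersection.
  x = 0: f ≡ 0 at y ∈ {5}; g ≡ 0 at y ∈ {2}; common: ∅.
  x = 1: f ≡ 0 at y ∈ ∅; g ≡ 0 at y ∈ {4}; common: ∅.
  x = 2: f ≡ 0 at y ∈ {6}; g ≡ 0 at y ∈ {6}; common: {6}.
  x = 3: f ≡ 0 at y ∈ ∅; g ≡ 0 at y ∈ {1}; common: ∅.
  x = 4: f ≡ 0 at y ∈ {3, 4}; g ≡ 0 at y ∈ {3}; common: {3}.
  x = 5: f ≡ 0 at y ∈ {0, 1}; g ≡ 0 at y ∈ {5}; common: ∅.
  x = 6: f ≡ 0 at y ∈ ∅; g ≡ 0 at y ∈ {0}; common: ∅.
Collecting: common zeros = {(2, 6), (4, 3)}, so the count is 2.
Comparison with the Bézout bound: 2 ≤ 2 = deg(f)·deg(g), as expected for curves with no common component (the bound is attained).


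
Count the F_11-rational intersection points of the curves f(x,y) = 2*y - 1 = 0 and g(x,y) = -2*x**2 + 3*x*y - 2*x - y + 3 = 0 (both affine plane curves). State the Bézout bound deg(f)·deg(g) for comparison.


Common zeros: {(1, 6), (7, 6)}; count = 2; Bézout bound = 2.

deg(f) = 1, deg(g) = 2, so Bézout bound = 2.
Scan x ∈ F_11. For each x, list the y ∈ F_11 with f(x, y) ≡ 0 and those with g(x, y) ≡ 0 (mod 11); the common zeros in that column are the intersection.
  x = 0: f ≡ 0 at y ∈ {6}; g ≡ 0 at y ∈ {3}; common: ∅.
  x = 1: f ≡ 0 at y ∈ {6}; g ≡ 0 at y ∈ {6}; common: {6}.
  x = 2: f ≡ 0 at y ∈ {6}; g ≡ 0 at y ∈ {4}; common: ∅.
  x = 3: f ≡ 0 at y ∈ {6}; g ≡ 0 at y ∈ {4}; common: ∅.
  x = 4: f ≡ 0 at y ∈ {6}; g ≡ 0 at y ∈ ∅; common: ∅.
  x = 5: f ≡ 0 at y ∈ {6}; g ≡ 0 at y ∈ {8}; common: ∅.
  x = 6: f ≡ 0 at y ∈ {6}; g ≡ 0 at y ∈ {8}; common: ∅.
  x = 7: f ≡ 0 at y ∈ {6}; g ≡ 0 at y ∈ {6}; common: {6}.
  x = 8: f ≡ 0 at y ∈ {6}; g ≡ 0 at y ∈ {9}; common: ∅.
  x = 9: f ≡ 0 at y ∈ {6}; g ≡ 0 at y ∈ {3}; common: ∅.
  x = 10: f ≡ 0 at y ∈ {6}; g ≡ 0 at y ∈ {9}; common: ∅.
Collecting: common zeros = {(1, 6), (7, 6)}, so the count is 2.
Comparison with the Bézout bound: 2 ≤ 2 = deg(f)·deg(g), as expected for curves with no common component (the bound is attained).


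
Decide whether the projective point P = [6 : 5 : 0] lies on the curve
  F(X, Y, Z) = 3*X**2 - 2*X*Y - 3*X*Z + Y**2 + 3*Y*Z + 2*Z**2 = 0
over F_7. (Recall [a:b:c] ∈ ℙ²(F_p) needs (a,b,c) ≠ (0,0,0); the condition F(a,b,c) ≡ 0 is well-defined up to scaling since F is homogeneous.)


F(6,5,0) ≡ 3 (mod 7); P is NOT on the curve.

Evaluate F(6, 5, 0) term-by-term (mod 7).
  3*X**2 ↦ 3·36·1·1 = 108
  -2*X*Y ↦ -2·6·5·1 = -60
  -3*X*Z ↦ -3·6·1·0 = 0
  Y**2 ↦ 1·1·25·1 = 25
  3*Y*Z ↦ 3·1·5·0 = 0
  2*Z**2 ↦ 2·1·1·0 = 0
Sum: F(6, 5, 0) = (108) + (-60) + (0) + (25) + (0) + (0) = 73.
Reducing mod 7: 73 ≡ 3 (mod 7).
Since F(a, b, c) ≡ 3 ≠ 0 (mod 7), P does NOT lie on the curve.


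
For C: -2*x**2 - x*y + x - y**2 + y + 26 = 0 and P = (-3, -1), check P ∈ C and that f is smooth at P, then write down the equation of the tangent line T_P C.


Tangent line at P: 14*x + 6*y + 48 = 0.

Step 1: f(-3, -1) = 0, so P lies on C.
Step 2: partial derivatives
  f_x(x, y) = -4*x - y + 1, f_y(x, y) = -x - 2*y + 1.
  f_x(P) = 14, f_y(P) = 6 (gradient nonzero, so P is smooth).
Step 3: tangent line at P: 14·(x − -3) + 6·(y − -1) = 0.
Expanding: 14*x + 6*y + 48 = 0.


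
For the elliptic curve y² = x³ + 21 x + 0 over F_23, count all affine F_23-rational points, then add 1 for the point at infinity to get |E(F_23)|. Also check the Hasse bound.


Affine points = {(0, 0), (2, 2), (2, 21), (5, 0), (8, 6), (8, 17), (12, 5), (12, 18), (13, 3), (13, 20), (14, 5), (14, 18), (16, 4), (16, 19), (17, 7), (17, 16), (18, 0), (19, 6), (19, 17), (20, 5), (20, 18), (22, 1), (22, 22)}; affine count = 23; |E(F_23)| = 24.

Discriminant check: Δ ∝ 4a³ + 27b² = 4·21³ + 27·0² = 4·9261 + 27·0 ≡ 14 (mod 23). Nonzero ⇒ E is nonsingular.
For each x ∈ F_23, compute rhs = x³ + 21·x + 0 mod 23, then count y ∈ F_23 with y² ≡ rhs.
  x = 0: rhs = 0, matching y values: 0 (1 points).
  x = 1: rhs = 22, matching y values: none (0 points).
  x = 2: rhs = 4, matching y values: 2, 21 (2 points).
  x = 3: rhs = 21, matching y values: none (0 points).
  x = 4: rhs = 10, matching y values: none (0 points).
  x = 5: rhs = 0, matching y values: 0 (1 points).
  x = 6: rhs = 20, matching y values: none (0 points).
  x = 7: rhs = 7, matching y values: none (0 points).
  x = 8: rhs = 13, matching y values: 6, 17 (2 points).
  x = 9: rhs = 21, matching y values: none (0 points).
  x = 10: rhs = 14, matching y values: none (0 points).
  x = 11: rhs = 21, matching y values: none (0 points).
  x = 12: rhs = 2, matching y values: 5, 18 (2 points).
  x = 13: rhs = 9, matching y values: 3, 20 (2 points).
  x = 14: rhs = 2, matching y values: 5, 18 (2 points).
  x = 15: rhs = 10, matching y values: none (0 points).
  x = 16: rhs = 16, matching y values: 4, 19 (2 points).
  x = 17: rhs = 3, matching y values: 7, 16 (2 points).
  x = 18: rhs = 0, matching y values: 0 (1 points).
  x = 19: rhs = 13, matching y values: 6, 17 (2 points).
  x = 20: rhs = 2, matching y values: 5, 18 (2 points).
  x = 21: rhs = 19, matching y values: none (0 points).
  x = 22: rhs = 1, matching y values: 1, 22 (2 points).
Total affine count: 23.
Full point count |E(F_23)| = 23 + 1 = 24.
Hasse bound: |24 − (23+1)| = |0| = 0 ≤ 2√23 ≈ 9.5917 ✓.


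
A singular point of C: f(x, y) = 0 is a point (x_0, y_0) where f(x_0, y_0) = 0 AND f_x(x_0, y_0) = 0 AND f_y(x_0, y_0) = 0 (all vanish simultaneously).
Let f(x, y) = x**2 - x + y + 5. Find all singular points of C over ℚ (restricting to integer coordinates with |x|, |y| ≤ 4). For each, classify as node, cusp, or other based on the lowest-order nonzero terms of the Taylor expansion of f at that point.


No singular points in the scanned grid; C is smooth there.

Compute partial derivatives:
  f_x = 2*x - 1.
  f_y = 1.
f_y = 1 is a nonzero constant, so f_y never vanishes: no point (x, y) can satisfy f = f_x = f_y = 0. In particular no (x, y) ∈ {−4, ..., 4}² is singular; the curve is smooth.


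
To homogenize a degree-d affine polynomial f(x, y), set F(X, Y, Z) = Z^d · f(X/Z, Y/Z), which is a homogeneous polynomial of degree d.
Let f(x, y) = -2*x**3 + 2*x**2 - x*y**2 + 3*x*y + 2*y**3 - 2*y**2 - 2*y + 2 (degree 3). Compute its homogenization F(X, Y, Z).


F(X, Y, Z) = -2*X**3 + 2*X**2*Z - X*Y**2 + 3*X*Y*Z + 2*Y**3 - 2*Y**2*Z - 2*Y*Z**2 + 2*Z**3

deg(f) = 3.
Substitute x = X/Z, y = Y/Z into f, then multiply by Z^3.
  monomial -2·x^3·y^0 ↦ -2·X^3·Y^0·Z^0.
  monomial 2·x^2·y^0 ↦ 2·X^2·Y^0·Z^1.
  monomial -1·x^1·y^2 ↦ -1·X^1·Y^2·Z^0.
  monomial 3·x^1·y^1 ↦ 3·X^1·Y^1·Z^1.
  monomial 2·x^0·y^3 ↦ 2·X^0·Y^3·Z^0.
  monomial -2·x^0·y^2 ↦ -2·X^0·Y^2·Z^1.
  monomial -2·x^0·y^1 ↦ -2·X^0·Y^1·Z^2.
  monomial 2·x^0·y^0 ↦ 2·X^0·Y^0·Z^3.
Collecting: F(X, Y, Z) = -2*X**3 + 2*X**2*Z - X*Y**2 + 3*X*Y*Z + 2*Y**3 - 2*Y**2*Z - 2*Y*Z**2 + 2*Z**3.


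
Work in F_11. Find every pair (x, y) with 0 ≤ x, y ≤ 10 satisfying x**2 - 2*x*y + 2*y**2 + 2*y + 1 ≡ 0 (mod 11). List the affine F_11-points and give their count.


Affine F_11-points: {(10, 10)}; count = 1.

For each of the 121 pairs (x, y) ∈ F_11², evaluate f(x, y) mod 11. Record the zeros.
  x = 0: [0↦1, 1↦5, 2↦2, 3↦3, 4↦8, 5↦6, 6↦8, 7↦3, 8↦2, 9↦5, 10↦1]  zeros at y ∈ ∅
  x = 1: [0↦2, 1↦4, 2↦10, 3↦9, 4↦1, 5↦8, 6↦8, 7↦1, 8↦9, 9↦10, 10↦4]  zeros at y ∈ ∅
  x = 2: [0↦5, 1↦5, 2↦9, 3↦6, 4↦7, 5↦1, 6↦10, 7↦1, 8↦7, 9↦6, 10↦9]  zeros at y ∈ ∅
  x = 3: [0↦10, 1↦8, 2↦10, 3↦5, 4↦4, 5↦7, 6↦3, 7↦3, 8↦7, 9↦4, 10↦5]  zeros at y ∈ ∅
  x = 4: [0↦6, 1↦2, 2↦2, 3↦6, 4↦3, 5↦4, 6↦9, 7↦7, 8↦9, 9↦4, 10↦3]  zeros at y ∈ ∅
  x = 5: [0↦4, 1↦9, 2↦7, 3↦9, 4↦4, 5↦3, 6↦6, 7↦2, 8↦2, 9↦6, 10↦3]  zeros at y ∈ ∅
  x = 6: [0↦4, 1↦7, 2↦3, 3↦3, 4↦7, 5↦4, 6↦5, 7↦10, 8↦8, 9↦10, 10↦5]  zeros at y ∈ ∅
  x = 7: [0↦6, 1↦7, 2↦1, 3↦10, 4↦1, 5↦7, 6↦6, 7↦9, 8↦5, 9↦5, 10↦9]  zeros at y ∈ ∅
  x = 8: [0↦10, 1↦9, 2↦1, 3↦8, 4↦8, 5↦1, 6↦9, 7↦10, 8↦4, 9↦2, 10↦4]  zeros at y ∈ ∅
  x = 9: [0↦5, 1↦2, 2↦3, 3↦8, 4↦6, 5↦8, 6↦3, 7↦2, 8↦5, 9↦1, 10↦1]  zeros at y ∈ ∅
  x = 10: [0↦2, 1↦8, 2↦7, 3↦10, 4↦6, 5↦6, 6↦10, 7↦7, 8↦8, 9↦2, 10↦0]  zeros at y ∈ {10}
Collecting zeros: affine points = {(10, 10)}.
Total count |C(F_11)_aff| = 1.
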